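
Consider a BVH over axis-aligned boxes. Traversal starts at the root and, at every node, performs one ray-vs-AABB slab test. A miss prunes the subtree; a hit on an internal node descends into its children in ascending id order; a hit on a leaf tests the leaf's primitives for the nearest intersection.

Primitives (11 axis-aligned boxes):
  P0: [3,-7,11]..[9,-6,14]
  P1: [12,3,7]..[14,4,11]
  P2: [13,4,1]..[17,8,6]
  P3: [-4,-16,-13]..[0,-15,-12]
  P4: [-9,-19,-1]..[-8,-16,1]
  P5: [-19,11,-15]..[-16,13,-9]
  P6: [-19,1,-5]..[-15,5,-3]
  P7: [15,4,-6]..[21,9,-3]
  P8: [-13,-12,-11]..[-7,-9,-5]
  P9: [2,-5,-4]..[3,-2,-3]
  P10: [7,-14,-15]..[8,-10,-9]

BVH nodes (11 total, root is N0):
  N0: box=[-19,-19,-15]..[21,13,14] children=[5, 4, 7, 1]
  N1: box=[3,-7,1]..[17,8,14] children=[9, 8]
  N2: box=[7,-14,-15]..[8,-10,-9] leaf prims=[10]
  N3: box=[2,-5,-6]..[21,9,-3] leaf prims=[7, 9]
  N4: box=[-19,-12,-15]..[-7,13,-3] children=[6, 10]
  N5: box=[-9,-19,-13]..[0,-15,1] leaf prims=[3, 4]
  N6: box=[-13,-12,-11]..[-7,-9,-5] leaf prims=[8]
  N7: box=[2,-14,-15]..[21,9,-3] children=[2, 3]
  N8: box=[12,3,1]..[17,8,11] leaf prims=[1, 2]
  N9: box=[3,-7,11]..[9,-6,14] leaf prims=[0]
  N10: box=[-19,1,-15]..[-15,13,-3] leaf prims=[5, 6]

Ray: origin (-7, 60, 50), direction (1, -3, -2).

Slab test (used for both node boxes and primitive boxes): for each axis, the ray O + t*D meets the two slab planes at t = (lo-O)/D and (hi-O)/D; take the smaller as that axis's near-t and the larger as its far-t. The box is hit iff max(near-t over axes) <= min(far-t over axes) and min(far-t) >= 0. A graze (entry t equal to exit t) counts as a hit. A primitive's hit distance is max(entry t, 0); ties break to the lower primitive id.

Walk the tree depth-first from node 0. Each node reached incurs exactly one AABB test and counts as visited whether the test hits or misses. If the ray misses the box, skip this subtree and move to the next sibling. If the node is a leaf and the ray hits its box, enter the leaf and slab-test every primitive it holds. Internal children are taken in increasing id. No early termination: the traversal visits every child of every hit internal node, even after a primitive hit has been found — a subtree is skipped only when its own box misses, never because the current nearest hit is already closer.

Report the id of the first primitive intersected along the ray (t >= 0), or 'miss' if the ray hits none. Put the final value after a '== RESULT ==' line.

Walk:
N0 x:[-12,28] y:[47/3,79/3] z:[18,65/2] -> hit [18,79/3], descend [1, 4, 5, 7]
  N1 x:[10,24] y:[52/3,67/3] z:[18,49/2] -> hit [18,67/3], descend [8, 9]
    N8 x:[19,24] y:[52/3,19] z:[39/2,49/2] -> miss, prune
    N9 x:[10,16] y:[22,67/3] z:[18,39/2] -> miss, prune
  N4 x:[-12,0] y:[47/3,24] z:[53/2,65/2] -> miss, prune
  N5 x:[-2,7] y:[25,79/3] z:[49/2,63/2] -> miss, prune
  N7 x:[9,28] y:[17,74/3] z:[53/2,65/2] -> miss, prune

7 AABB tests over nodes [0, 1, 8, 9, 4, 5, 7]; 0 leaves entered; closest miss.

== RESULT ==
miss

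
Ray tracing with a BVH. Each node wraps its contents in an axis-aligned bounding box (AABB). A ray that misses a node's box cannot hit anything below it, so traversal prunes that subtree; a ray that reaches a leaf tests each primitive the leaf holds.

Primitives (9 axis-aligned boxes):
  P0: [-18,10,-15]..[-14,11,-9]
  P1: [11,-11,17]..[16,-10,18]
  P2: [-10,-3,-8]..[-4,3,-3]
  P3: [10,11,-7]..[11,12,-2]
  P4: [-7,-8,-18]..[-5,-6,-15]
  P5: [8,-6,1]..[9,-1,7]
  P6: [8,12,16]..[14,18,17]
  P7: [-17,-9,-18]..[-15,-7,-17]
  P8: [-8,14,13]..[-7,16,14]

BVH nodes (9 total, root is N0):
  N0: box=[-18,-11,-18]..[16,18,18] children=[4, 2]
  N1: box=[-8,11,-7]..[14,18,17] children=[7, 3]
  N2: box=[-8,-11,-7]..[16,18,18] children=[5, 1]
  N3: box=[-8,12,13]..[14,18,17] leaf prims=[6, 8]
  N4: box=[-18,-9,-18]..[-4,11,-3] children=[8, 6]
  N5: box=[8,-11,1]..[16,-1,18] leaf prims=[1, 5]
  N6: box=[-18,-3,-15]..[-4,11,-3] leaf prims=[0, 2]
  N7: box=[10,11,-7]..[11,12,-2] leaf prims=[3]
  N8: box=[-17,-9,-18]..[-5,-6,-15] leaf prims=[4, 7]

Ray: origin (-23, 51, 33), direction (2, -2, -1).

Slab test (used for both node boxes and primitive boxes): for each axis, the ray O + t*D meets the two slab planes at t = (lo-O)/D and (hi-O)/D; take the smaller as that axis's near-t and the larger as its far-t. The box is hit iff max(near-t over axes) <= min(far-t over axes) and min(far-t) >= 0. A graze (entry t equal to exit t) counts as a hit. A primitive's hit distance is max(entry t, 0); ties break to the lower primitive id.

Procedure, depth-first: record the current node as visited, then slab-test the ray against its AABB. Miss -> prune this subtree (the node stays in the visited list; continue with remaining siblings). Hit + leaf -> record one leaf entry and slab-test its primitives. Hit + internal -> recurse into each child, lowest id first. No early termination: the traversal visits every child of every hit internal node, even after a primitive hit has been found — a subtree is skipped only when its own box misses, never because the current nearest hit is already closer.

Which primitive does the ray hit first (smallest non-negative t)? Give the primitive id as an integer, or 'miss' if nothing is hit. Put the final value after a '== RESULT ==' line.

Walk:
N0 x:[5/2,39/2] y:[33/2,31] z:[15,51] -> hit [33/2,39/2], descend [2, 4]
  N2 x:[15/2,39/2] y:[33/2,31] z:[15,40] -> hit [33/2,39/2], descend [1, 5]
    N1 x:[15/2,37/2] y:[33/2,20] z:[16,40] -> hit [33/2,37/2], descend [3, 7]
      N3 x:[15/2,37/2] y:[33/2,39/2] z:[16,20] -> hit [33/2,37/2] leaf, test {P6@t=33/2, P8(miss)}
      N7 x:[33/2,17] y:[39/2,20] z:[35,40] -> miss, prune
    N5 x:[31/2,39/2] y:[26,31] z:[15,32] -> miss, prune
  N4 x:[5/2,19/2] y:[20,30] z:[36,51] -> miss, prune

Summary -> nodes [0, 2, 1, 3, 7, 5, 4]; box-tests=7; leaf-entries=1; first=P6

== RESULT ==
6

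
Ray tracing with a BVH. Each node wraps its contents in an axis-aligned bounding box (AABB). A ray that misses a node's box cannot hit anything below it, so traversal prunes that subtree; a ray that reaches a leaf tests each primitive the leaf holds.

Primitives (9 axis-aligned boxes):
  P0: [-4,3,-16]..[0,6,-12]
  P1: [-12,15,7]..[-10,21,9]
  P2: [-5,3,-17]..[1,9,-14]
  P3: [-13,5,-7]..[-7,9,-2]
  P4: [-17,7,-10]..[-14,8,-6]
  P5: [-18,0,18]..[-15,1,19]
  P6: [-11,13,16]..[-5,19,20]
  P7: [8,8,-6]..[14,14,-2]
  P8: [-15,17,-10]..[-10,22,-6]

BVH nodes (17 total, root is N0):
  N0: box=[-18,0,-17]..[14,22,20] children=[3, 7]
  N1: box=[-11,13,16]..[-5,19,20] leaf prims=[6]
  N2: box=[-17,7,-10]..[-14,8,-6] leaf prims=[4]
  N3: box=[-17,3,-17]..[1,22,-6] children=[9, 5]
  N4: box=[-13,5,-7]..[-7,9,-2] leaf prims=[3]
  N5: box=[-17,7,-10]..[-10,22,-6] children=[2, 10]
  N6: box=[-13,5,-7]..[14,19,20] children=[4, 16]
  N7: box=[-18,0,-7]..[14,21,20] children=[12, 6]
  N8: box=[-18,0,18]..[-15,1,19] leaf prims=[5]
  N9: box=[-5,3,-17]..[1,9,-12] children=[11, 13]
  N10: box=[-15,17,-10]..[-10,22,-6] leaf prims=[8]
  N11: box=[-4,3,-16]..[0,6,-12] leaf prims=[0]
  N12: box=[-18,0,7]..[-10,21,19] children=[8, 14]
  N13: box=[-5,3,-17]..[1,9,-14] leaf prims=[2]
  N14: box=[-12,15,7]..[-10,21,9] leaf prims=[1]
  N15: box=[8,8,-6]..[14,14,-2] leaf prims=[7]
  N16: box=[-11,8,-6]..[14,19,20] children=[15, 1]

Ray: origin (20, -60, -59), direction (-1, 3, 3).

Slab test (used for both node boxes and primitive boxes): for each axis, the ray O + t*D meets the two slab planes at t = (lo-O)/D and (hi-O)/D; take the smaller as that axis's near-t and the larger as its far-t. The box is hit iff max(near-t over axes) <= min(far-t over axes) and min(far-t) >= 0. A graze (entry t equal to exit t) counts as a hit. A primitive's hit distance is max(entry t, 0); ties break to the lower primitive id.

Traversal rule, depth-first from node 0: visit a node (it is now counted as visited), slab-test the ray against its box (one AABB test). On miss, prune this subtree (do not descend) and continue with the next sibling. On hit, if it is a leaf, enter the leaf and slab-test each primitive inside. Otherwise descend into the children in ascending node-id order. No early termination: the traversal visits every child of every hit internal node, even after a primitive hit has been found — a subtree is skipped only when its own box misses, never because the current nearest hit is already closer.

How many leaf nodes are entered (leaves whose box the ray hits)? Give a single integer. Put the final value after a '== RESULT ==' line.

Trace the traversal:
N0 x:[6,38] y:[20,82/3] z:[14,79/3] -> hit [20,79/3], descend [3, 7]
  N3 x:[19,37] y:[21,82/3] z:[14,53/3] -> miss, prune
  N7 x:[6,38] y:[20,27] z:[52/3,79/3] -> hit [20,79/3], descend [6, 12]
    N6 x:[6,33] y:[65/3,79/3] z:[52/3,79/3] -> hit [65/3,79/3], descend [4, 16]
      N4 x:[27,33] y:[65/3,23] z:[52/3,19] -> miss, prune
      N16 x:[6,31] y:[68/3,79/3] z:[53/3,79/3] -> hit [68/3,79/3], descend [1, 15]
        N1 x:[25,31] y:[73/3,79/3] z:[25,79/3] -> hit [25,79/3] leaf, test {P6@t=25}
        N15 x:[6,12] y:[68/3,74/3] z:[53/3,19] -> miss, prune
    N12 x:[30,38] y:[20,27] z:[22,26] -> miss, prune

Visited [0, 3, 7, 6, 4, 16, 1, 15, 12]. Tests: 9 box, 1 leaf. Nearest: P6.

== RESULT ==
1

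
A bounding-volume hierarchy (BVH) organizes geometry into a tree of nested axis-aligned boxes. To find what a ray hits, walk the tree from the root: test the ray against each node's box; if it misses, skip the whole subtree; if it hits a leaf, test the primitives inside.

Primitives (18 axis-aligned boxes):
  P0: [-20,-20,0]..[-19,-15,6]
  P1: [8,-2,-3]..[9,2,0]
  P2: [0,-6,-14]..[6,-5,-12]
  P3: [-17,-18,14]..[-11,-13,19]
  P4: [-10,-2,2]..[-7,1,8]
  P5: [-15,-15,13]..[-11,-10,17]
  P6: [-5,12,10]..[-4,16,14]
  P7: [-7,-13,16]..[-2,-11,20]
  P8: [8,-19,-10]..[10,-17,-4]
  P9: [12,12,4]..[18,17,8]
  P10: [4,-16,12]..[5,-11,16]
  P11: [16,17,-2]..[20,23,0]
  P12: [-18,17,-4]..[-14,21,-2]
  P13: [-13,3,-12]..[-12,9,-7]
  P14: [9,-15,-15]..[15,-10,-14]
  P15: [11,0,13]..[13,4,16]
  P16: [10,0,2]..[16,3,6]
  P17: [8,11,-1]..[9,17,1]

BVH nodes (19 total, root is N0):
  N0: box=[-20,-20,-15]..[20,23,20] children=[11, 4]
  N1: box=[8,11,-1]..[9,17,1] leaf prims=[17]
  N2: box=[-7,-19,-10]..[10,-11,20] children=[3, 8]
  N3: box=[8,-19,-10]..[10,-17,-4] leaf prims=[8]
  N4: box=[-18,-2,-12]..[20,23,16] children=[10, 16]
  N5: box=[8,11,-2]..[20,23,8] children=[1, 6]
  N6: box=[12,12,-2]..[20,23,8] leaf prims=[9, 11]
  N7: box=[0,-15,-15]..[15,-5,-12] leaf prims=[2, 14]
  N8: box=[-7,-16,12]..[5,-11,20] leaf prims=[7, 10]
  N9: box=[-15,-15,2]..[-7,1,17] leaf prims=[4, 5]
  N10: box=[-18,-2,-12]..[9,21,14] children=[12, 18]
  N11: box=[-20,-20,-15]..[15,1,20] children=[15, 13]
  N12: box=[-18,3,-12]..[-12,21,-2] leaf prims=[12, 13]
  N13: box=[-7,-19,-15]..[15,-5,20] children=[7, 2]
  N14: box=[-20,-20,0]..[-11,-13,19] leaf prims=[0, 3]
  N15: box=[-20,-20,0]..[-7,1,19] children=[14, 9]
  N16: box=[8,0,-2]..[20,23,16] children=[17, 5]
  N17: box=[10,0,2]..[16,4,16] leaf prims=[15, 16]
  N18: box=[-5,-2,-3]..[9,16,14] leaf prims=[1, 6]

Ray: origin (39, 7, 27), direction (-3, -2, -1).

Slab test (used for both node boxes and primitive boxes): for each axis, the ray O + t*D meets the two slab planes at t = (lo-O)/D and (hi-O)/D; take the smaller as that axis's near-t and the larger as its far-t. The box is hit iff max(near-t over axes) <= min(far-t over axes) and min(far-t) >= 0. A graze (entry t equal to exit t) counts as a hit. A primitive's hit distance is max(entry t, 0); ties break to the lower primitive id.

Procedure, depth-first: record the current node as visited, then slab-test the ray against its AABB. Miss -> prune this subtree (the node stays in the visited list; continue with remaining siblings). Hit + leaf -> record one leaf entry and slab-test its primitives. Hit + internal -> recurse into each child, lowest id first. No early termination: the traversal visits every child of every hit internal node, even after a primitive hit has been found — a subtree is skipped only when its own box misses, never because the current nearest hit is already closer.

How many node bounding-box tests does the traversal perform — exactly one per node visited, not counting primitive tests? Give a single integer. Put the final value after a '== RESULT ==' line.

Traverse from the root:
N0 x:[19/3,59/3] y:[-8,27/2] z:[7,42] -> hit [7,27/2], descend [4, 11]
  N4 x:[19/3,19] y:[-8,9/2] z:[11,39] -> miss, prune
  N11 x:[8,59/3] y:[3,27/2] z:[7,42] -> hit [8,27/2], descend [13, 15]
    N13 x:[8,46/3] y:[6,13] z:[7,42] -> hit [8,13], descend [2, 7]
      N2 x:[29/3,46/3] y:[9,13] z:[7,37] -> hit [29/3,13], descend [3, 8]
        N3 x:[29/3,31/3] y:[12,13] z:[31,37] -> miss, prune
        N8 x:[34/3,46/3] y:[9,23/2] z:[7,15] -> hit [34/3,23/2] leaf, test {P7(miss), P10@t=34/3}
      N7 x:[8,13] y:[6,11] z:[39,42] -> miss, prune
    N15 x:[46/3,59/3] y:[3,27/2] z:[8,27] -> miss, prune

Summary -> nodes [0, 4, 11, 13, 2, 3, 8, 7, 15]; box-tests=9; leaf-entries=1; first=P10

== RESULT ==
9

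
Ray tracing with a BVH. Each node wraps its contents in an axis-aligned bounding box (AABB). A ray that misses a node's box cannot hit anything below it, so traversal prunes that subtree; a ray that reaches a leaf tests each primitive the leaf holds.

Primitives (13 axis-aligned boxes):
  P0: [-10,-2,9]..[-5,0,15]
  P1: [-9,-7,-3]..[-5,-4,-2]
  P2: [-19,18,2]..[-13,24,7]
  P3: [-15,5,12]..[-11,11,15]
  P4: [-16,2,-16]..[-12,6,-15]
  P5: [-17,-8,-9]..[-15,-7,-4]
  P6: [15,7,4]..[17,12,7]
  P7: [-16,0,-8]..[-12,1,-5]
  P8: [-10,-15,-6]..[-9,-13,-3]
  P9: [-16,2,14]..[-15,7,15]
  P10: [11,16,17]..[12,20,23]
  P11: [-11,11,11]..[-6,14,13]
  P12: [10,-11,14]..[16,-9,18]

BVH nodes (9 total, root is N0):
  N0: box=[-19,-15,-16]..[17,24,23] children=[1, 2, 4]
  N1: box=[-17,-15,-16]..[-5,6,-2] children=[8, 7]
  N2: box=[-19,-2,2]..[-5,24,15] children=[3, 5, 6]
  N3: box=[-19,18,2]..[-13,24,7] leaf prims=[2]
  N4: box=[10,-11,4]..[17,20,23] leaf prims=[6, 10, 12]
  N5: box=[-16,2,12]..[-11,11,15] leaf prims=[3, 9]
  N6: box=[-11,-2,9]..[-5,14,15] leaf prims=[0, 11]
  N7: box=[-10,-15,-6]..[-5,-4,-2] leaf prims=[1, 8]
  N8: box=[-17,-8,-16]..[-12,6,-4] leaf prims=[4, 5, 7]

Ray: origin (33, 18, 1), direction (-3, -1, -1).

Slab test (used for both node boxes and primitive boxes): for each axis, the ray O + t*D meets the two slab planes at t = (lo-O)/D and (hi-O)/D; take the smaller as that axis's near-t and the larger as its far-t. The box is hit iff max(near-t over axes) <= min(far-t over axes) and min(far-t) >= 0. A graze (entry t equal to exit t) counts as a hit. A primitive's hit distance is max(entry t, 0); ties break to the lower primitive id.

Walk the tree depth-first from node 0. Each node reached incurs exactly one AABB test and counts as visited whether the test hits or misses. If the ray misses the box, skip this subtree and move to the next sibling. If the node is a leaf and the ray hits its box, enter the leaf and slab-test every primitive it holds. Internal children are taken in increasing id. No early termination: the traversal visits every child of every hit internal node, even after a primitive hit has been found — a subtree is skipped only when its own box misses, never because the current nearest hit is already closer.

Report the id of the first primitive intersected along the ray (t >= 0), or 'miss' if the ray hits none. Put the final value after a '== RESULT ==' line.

Trace the traversal:
N0 x:[16/3,52/3] y:[-6,33] z:[-22,17] -> hit [16/3,17], descend [1, 2, 4]
  N1 x:[38/3,50/3] y:[12,33] z:[3,17] -> hit [38/3,50/3], descend [7, 8]
    N7 x:[38/3,43/3] y:[22,33] z:[3,7] -> miss, prune
    N8 x:[15,50/3] y:[12,26] z:[5,17] -> hit [15,50/3] leaf, test {P4@t=16, P5(miss), P7(miss)}
  N2 x:[38/3,52/3] y:[-6,20] z:[-14,-1] -> miss, prune
  N4 x:[16/3,23/3] y:[-2,29] z:[-22,-3] -> miss, prune

Summary -> nodes [0, 1, 7, 8, 2, 4]; box-tests=6; leaf-entries=1; first=P4

== RESULT ==
4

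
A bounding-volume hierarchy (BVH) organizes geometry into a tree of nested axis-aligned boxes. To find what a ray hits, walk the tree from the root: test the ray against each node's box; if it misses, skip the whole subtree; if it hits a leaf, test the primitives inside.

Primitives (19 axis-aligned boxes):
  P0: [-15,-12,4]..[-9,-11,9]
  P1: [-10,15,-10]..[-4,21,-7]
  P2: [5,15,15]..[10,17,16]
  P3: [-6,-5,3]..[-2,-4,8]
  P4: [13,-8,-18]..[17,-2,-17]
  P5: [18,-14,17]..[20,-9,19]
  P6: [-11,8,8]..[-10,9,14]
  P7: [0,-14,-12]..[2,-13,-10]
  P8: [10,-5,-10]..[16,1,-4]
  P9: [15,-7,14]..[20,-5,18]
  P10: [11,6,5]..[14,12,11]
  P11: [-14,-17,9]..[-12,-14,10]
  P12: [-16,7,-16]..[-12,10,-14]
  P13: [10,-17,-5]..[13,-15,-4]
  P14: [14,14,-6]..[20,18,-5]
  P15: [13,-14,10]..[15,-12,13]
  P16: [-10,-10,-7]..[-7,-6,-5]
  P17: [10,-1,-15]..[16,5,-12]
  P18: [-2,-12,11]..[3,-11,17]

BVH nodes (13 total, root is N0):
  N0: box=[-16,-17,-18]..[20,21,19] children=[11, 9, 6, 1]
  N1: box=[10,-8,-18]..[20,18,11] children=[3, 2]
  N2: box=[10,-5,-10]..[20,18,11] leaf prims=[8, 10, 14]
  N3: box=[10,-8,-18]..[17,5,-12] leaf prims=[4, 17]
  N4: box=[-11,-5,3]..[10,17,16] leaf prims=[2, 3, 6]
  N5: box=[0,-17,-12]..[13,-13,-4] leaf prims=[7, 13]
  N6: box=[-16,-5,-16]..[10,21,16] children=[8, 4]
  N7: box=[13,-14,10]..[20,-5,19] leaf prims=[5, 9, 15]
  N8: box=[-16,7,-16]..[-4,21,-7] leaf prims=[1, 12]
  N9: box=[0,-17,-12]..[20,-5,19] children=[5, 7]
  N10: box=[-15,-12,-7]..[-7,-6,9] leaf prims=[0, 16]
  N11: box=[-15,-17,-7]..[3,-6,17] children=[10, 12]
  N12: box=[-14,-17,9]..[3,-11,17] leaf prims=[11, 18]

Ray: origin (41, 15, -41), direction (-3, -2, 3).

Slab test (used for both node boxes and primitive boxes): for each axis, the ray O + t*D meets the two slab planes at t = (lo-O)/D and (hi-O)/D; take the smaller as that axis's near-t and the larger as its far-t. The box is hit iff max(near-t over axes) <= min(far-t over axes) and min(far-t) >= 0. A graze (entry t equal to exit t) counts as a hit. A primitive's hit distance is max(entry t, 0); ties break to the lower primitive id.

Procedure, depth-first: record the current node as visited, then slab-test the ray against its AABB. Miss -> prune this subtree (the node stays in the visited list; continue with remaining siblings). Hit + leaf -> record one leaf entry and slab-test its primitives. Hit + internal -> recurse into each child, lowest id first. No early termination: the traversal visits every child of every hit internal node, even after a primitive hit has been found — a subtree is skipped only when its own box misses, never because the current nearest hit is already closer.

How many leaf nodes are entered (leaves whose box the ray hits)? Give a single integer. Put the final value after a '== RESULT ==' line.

Traverse from the root:
N0 x:[7,19] y:[-3,16] z:[23/3,20] -> hit [23/3,16], descend [1, 6, 9, 11]
  N1 x:[7,31/3] y:[-3/2,23/2] z:[23/3,52/3] -> hit [23/3,31/3], descend [2, 3]
    N2 x:[7,31/3] y:[-3/2,10] z:[31/3,52/3] -> miss, prune
    N3 x:[8,31/3] y:[5,23/2] z:[23/3,29/3] -> hit [8,29/3] leaf, test {P4(miss), P17(miss)}
  N6 x:[31/3,19] y:[-3,10] z:[25/3,19] -> miss, prune
  N9 x:[7,41/3] y:[10,16] z:[29/3,20] -> hit [10,41/3], descend [5, 7]
    N5 x:[28/3,41/3] y:[14,16] z:[29/3,37/3] -> miss, prune
    N7 x:[7,28/3] y:[10,29/2] z:[17,20] -> miss, prune
  N11 x:[38/3,56/3] y:[21/2,16] z:[34/3,58/3] -> hit [38/3,16], descend [10, 12]
    N10 x:[16,56/3] y:[21/2,27/2] z:[34/3,50/3] -> miss, prune
    N12 x:[38/3,55/3] y:[13,16] z:[50/3,58/3] -> miss, prune

Summary -> nodes [0, 1, 2, 3, 6, 9, 5, 7, 11, 10, 12]; box-tests=11; leaf-entries=1; first=miss

== RESULT ==
1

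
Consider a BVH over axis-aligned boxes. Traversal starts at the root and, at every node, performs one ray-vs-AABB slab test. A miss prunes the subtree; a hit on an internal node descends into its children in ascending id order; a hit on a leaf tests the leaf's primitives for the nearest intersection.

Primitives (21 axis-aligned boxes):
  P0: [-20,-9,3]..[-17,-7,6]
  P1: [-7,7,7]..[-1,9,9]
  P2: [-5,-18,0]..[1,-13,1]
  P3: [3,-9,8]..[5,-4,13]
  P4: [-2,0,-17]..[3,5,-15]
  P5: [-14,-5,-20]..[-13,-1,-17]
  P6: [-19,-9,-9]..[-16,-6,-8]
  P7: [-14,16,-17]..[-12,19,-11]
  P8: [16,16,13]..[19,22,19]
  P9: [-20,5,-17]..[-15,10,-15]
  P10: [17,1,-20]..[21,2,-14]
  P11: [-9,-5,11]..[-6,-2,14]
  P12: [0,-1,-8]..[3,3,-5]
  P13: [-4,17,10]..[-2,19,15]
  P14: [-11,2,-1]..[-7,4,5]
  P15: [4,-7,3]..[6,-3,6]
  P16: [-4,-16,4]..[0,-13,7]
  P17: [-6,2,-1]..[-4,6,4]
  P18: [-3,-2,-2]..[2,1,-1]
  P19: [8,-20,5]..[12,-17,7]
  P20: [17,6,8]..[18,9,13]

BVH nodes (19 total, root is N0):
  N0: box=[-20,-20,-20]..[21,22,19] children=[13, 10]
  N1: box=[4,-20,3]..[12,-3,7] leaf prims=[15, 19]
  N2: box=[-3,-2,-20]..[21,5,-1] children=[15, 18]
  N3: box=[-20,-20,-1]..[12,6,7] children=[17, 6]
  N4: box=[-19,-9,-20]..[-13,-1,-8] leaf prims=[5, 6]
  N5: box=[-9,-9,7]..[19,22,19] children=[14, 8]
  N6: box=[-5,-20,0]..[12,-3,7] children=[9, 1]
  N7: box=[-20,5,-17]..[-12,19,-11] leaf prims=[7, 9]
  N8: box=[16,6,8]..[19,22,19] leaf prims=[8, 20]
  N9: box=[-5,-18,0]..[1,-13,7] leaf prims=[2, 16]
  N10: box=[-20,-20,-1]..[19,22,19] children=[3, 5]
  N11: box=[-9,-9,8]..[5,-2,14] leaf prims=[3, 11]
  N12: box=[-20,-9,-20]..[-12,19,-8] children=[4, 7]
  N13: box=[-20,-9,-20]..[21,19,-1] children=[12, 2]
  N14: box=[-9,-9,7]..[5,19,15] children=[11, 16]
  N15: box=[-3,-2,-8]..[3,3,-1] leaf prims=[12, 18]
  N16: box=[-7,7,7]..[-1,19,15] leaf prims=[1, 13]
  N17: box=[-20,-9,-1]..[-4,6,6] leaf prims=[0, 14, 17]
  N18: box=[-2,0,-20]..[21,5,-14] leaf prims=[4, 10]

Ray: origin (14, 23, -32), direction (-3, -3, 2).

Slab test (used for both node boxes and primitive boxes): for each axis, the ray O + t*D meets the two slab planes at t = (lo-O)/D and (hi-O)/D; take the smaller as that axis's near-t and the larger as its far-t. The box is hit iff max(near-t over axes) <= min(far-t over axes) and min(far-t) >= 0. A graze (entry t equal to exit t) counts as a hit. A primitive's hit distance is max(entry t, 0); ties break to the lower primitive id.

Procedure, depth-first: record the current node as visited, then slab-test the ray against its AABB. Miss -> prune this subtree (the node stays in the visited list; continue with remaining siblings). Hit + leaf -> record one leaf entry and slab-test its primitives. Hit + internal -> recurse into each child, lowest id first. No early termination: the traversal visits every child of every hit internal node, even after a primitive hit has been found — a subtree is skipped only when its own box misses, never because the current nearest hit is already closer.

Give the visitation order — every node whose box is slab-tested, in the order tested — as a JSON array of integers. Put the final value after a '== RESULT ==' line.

Trace the traversal:
N0 x:[-7/3,34/3] y:[1/3,43/3] z:[6,51/2] -> hit [6,34/3], descend [10, 13]
  N10 x:[-5/3,34/3] y:[1/3,43/3] z:[31/2,51/2] -> miss, prune
  N13 x:[-7/3,34/3] y:[4/3,32/3] z:[6,31/2] -> hit [6,32/3], descend [2, 12]
    N2 x:[-7/3,17/3] y:[6,25/3] z:[6,31/2] -> miss, prune
    N12 x:[26/3,34/3] y:[4/3,32/3] z:[6,12] -> hit [26/3,32/3], descend [4, 7]
      N4 x:[9,11] y:[8,32/3] z:[6,12] -> hit [9,32/3] leaf, test {P5(miss), P6(miss)}
      N7 x:[26/3,34/3] y:[4/3,6] z:[15/2,21/2] -> miss, prune

Summary -> nodes [0, 10, 13, 2, 12, 4, 7]; box-tests=7; leaf-entries=1; first=miss

== RESULT ==
[0, 10, 13, 2, 12, 4, 7]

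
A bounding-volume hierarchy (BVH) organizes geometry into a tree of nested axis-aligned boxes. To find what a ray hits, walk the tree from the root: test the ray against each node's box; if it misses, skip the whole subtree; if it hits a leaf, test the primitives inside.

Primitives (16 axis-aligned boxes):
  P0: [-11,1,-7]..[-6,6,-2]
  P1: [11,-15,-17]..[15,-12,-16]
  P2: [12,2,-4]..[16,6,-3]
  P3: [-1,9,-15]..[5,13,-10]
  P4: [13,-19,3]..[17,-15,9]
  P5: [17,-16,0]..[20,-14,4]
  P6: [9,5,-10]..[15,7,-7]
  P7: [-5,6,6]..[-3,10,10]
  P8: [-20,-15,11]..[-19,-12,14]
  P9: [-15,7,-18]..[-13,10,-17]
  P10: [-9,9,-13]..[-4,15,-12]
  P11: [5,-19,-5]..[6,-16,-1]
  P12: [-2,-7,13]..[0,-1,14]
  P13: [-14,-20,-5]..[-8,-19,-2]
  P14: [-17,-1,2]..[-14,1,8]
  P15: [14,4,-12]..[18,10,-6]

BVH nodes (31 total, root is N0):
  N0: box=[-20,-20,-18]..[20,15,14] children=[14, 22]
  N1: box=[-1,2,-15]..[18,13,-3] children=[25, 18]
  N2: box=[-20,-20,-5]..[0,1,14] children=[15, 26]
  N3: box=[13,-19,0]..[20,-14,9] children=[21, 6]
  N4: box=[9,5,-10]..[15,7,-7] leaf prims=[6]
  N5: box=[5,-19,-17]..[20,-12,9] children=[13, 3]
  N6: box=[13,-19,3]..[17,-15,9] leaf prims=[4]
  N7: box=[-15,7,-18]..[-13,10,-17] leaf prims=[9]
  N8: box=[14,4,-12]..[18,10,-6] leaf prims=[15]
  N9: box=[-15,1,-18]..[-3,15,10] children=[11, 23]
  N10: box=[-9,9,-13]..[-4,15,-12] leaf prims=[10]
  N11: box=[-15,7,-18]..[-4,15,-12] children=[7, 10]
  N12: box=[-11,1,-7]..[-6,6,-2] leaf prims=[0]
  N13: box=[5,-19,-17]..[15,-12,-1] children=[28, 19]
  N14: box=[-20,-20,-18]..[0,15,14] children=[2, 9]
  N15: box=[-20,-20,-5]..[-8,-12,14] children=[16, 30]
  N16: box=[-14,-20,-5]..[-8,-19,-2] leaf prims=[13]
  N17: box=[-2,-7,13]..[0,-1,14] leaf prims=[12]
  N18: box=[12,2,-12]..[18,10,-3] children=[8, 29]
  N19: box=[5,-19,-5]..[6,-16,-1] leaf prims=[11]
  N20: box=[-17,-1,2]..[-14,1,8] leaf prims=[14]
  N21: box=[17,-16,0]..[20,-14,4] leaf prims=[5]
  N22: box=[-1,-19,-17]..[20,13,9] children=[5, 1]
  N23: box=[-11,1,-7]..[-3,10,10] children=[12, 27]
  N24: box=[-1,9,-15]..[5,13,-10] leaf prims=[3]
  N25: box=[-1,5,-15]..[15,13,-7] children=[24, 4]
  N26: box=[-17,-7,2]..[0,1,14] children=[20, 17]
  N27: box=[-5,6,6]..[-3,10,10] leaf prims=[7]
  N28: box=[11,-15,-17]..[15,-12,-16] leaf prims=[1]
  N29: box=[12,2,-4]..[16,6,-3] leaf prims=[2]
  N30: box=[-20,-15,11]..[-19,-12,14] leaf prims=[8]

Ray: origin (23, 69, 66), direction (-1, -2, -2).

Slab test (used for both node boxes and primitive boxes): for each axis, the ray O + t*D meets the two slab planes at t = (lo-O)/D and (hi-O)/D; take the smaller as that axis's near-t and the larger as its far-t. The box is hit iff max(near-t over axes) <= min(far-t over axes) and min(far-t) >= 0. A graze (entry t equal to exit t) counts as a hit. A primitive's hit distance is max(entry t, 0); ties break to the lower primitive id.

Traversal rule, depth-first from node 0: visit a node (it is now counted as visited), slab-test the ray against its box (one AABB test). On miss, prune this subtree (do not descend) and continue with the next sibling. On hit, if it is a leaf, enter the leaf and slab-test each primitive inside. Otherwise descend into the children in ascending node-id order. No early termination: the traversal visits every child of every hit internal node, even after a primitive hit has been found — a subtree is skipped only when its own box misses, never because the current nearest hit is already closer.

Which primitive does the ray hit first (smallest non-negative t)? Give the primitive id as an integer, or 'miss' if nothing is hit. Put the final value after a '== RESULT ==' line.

Traverse from the root:
N0 x:[3,43] y:[27,89/2] z:[26,42] -> hit [27,42], descend [14, 22]
  N14 x:[23,43] y:[27,89/2] z:[26,42] -> hit [27,42], descend [2, 9]
    N2 x:[23,43] y:[34,89/2] z:[26,71/2] -> hit [34,71/2], descend [15, 26]
      N15 x:[31,43] y:[81/2,89/2] z:[26,71/2] -> miss, prune
      N26 x:[23,40] y:[34,38] z:[26,32] -> miss, prune
    N9 x:[26,38] y:[27,34] z:[28,42] -> hit [28,34], descend [11, 23]
      N11 x:[27,38] y:[27,31] z:[39,42] -> miss, prune
      N23 x:[26,34] y:[59/2,34] z:[28,73/2] -> hit [59/2,34], descend [12, 27]
        N12 x:[29,34] y:[63/2,34] z:[34,73/2] -> hit [34,34] leaf, test {P0@t=34}
        N27 x:[26,28] y:[59/2,63/2] z:[28,30] -> miss, prune
  N22 x:[3,24] y:[28,44] z:[57/2,83/2] -> miss, prune

Summary -> nodes [0, 14, 2, 15, 26, 9, 11, 23, 12, 27, 22]; box-tests=11; leaf-entries=1; first=P0

== RESULT ==
0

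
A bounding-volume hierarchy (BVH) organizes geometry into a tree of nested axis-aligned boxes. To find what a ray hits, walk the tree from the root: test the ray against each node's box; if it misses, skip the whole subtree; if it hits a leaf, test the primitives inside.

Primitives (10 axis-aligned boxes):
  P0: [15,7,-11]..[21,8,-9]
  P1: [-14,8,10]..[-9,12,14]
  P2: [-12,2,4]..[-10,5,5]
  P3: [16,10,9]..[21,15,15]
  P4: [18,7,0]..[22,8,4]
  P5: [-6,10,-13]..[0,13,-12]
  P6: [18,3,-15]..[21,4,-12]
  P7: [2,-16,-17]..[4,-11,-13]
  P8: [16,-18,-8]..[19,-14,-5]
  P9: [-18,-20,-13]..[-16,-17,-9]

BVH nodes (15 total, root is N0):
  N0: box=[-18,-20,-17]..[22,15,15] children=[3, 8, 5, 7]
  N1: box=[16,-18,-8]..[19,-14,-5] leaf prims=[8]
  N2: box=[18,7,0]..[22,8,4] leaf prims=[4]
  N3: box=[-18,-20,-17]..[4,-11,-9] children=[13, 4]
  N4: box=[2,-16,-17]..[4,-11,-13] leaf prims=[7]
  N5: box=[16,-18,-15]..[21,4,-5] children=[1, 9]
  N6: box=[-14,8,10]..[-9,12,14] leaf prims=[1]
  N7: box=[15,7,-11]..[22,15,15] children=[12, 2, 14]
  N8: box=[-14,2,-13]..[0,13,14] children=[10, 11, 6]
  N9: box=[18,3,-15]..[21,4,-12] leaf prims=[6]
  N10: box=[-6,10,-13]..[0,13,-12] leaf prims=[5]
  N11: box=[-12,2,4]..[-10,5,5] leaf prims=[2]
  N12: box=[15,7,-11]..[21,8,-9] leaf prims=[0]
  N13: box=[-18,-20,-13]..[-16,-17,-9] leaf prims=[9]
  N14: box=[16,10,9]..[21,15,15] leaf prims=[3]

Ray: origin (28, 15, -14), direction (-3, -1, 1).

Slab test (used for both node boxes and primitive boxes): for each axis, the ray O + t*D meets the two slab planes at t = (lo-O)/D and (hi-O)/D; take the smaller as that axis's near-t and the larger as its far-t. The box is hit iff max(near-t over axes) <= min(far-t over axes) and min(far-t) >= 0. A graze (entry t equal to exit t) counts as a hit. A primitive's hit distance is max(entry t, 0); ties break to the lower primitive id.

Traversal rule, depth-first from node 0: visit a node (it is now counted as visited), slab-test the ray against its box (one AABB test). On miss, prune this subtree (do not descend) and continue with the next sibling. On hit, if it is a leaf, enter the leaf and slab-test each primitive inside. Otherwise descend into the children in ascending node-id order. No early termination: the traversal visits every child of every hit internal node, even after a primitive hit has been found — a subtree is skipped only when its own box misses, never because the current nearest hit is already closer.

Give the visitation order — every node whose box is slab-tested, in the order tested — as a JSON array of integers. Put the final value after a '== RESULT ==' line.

Traverse from the root:
N0 x:[2,46/3] y:[0,35] z:[-3,29] -> hit [2,46/3], descend [3, 5, 7, 8]
  N3 x:[8,46/3] y:[26,35] z:[-3,5] -> miss, prune
  N5 x:[7/3,4] y:[11,33] z:[-1,9] -> miss, prune
  N7 x:[2,13/3] y:[0,8] z:[3,29] -> hit [3,13/3], descend [2, 12, 14]
    N2 x:[2,10/3] y:[7,8] z:[14,18] -> miss, prune
    N12 x:[7/3,13/3] y:[7,8] z:[3,5] -> miss, prune
    N14 x:[7/3,4] y:[0,5] z:[23,29] -> miss, prune
  N8 x:[28/3,14] y:[2,13] z:[1,28] -> hit [28/3,13], descend [6, 10, 11]
    N6 x:[37/3,14] y:[3,7] z:[24,28] -> miss, prune
    N10 x:[28/3,34/3] y:[2,5] z:[1,2] -> miss, prune
    N11 x:[38/3,40/3] y:[10,13] z:[18,19] -> miss, prune

11 AABB tests over nodes [0, 3, 5, 7, 2, 12, 14, 8, 6, 10, 11]; 0 leaves entered; closest miss.

== RESULT ==
[0, 3, 5, 7, 2, 12, 14, 8, 6, 10, 11]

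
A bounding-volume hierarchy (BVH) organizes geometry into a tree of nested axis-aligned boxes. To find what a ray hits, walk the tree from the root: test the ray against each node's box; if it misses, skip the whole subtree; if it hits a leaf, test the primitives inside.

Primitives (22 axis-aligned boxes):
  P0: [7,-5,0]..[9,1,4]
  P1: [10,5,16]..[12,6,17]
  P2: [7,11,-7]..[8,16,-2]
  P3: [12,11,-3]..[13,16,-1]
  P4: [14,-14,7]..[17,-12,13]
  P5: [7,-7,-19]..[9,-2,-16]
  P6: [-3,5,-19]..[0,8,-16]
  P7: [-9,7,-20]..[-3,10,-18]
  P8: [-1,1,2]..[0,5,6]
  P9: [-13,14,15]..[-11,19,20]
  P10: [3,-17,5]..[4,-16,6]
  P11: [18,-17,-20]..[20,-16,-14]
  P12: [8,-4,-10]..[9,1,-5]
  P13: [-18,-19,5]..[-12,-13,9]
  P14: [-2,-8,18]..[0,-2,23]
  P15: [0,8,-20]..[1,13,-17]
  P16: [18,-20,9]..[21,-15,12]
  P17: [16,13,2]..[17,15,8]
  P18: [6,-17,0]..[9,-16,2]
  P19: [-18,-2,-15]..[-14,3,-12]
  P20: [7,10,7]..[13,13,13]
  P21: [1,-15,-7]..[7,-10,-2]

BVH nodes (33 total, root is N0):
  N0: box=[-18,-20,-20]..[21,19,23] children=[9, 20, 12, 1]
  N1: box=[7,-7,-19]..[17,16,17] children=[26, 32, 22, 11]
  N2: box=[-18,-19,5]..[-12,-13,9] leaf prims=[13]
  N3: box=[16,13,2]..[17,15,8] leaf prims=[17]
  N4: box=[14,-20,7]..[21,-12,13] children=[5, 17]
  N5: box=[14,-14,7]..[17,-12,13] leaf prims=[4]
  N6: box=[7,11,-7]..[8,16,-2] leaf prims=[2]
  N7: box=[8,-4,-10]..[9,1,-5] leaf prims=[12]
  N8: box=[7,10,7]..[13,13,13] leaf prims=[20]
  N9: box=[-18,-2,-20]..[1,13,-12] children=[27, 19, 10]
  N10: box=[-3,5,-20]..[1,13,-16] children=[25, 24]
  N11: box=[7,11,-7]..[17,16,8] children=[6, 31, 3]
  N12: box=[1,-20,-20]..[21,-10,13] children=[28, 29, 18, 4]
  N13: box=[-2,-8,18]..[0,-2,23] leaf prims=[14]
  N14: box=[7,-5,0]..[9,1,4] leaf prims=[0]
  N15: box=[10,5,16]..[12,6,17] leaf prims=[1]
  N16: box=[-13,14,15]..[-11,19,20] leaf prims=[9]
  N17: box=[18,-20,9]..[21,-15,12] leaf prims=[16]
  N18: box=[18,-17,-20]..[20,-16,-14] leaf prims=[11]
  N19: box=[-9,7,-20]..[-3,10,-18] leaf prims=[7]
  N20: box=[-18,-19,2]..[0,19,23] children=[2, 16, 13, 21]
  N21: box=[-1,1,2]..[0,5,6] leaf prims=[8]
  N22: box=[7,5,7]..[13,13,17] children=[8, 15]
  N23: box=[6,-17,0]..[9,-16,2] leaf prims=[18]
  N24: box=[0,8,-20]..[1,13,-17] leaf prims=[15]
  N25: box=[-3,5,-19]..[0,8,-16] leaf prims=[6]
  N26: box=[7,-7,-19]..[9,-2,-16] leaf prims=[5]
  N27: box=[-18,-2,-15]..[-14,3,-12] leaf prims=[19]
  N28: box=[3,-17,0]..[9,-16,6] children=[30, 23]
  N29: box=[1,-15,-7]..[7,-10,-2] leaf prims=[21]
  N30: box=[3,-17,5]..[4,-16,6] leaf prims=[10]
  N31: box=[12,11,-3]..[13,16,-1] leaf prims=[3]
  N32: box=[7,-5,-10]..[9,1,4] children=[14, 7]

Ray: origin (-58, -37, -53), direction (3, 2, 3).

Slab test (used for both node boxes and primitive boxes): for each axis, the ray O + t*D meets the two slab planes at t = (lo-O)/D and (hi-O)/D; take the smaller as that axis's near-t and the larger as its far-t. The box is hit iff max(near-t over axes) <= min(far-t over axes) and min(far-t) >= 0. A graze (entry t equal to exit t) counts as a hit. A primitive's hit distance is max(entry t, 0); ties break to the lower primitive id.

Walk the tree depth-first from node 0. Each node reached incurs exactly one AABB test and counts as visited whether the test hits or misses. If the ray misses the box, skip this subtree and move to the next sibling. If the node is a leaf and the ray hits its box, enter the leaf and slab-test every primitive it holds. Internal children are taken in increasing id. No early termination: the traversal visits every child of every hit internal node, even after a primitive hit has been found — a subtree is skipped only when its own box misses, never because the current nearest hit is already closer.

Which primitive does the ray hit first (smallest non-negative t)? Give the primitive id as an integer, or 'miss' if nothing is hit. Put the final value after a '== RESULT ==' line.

Walk:
N0 x:[40/3,79/3] y:[17/2,28] z:[11,76/3] -> hit [40/3,76/3], descend [1, 9, 12, 20]
  N1 x:[65/3,25] y:[15,53/2] z:[34/3,70/3] -> hit [65/3,70/3], descend [11, 22, 26, 32]
    N11 x:[65/3,25] y:[24,53/2] z:[46/3,61/3] -> miss, prune
    N22 x:[65/3,71/3] y:[21,25] z:[20,70/3] -> hit [65/3,70/3], descend [8, 15]
      N8 x:[65/3,71/3] y:[47/2,25] z:[20,22] -> miss, prune
      N15 x:[68/3,70/3] y:[21,43/2] z:[23,70/3] -> miss, prune
    N26 x:[65/3,67/3] y:[15,35/2] z:[34/3,37/3] -> miss, prune
    N32 x:[65/3,67/3] y:[16,19] z:[43/3,19] -> miss, prune
  N9 x:[40/3,59/3] y:[35/2,25] z:[11,41/3] -> miss, prune
  N12 x:[59/3,79/3] y:[17/2,27/2] z:[11,22] -> miss, prune
  N20 x:[40/3,58/3] y:[9,28] z:[55/3,76/3] -> hit [55/3,58/3], descend [2, 13, 16, 21]
    N2 x:[40/3,46/3] y:[9,12] z:[58/3,62/3] -> miss, prune
    N13 x:[56/3,58/3] y:[29/2,35/2] z:[71/3,76/3] -> miss, prune
    N16 x:[15,47/3] y:[51/2,28] z:[68/3,73/3] -> miss, prune
    N21 x:[19,58/3] y:[19,21] z:[55/3,59/3] -> hit [19,58/3] leaf, test {P8@t=19}

15 AABB tests over nodes [0, 1, 11, 22, 8, 15, 26, 32, 9, 12, 20, 2, 13, 16, 21]; 1 leaf entered; closest P8.

== RESULT ==
8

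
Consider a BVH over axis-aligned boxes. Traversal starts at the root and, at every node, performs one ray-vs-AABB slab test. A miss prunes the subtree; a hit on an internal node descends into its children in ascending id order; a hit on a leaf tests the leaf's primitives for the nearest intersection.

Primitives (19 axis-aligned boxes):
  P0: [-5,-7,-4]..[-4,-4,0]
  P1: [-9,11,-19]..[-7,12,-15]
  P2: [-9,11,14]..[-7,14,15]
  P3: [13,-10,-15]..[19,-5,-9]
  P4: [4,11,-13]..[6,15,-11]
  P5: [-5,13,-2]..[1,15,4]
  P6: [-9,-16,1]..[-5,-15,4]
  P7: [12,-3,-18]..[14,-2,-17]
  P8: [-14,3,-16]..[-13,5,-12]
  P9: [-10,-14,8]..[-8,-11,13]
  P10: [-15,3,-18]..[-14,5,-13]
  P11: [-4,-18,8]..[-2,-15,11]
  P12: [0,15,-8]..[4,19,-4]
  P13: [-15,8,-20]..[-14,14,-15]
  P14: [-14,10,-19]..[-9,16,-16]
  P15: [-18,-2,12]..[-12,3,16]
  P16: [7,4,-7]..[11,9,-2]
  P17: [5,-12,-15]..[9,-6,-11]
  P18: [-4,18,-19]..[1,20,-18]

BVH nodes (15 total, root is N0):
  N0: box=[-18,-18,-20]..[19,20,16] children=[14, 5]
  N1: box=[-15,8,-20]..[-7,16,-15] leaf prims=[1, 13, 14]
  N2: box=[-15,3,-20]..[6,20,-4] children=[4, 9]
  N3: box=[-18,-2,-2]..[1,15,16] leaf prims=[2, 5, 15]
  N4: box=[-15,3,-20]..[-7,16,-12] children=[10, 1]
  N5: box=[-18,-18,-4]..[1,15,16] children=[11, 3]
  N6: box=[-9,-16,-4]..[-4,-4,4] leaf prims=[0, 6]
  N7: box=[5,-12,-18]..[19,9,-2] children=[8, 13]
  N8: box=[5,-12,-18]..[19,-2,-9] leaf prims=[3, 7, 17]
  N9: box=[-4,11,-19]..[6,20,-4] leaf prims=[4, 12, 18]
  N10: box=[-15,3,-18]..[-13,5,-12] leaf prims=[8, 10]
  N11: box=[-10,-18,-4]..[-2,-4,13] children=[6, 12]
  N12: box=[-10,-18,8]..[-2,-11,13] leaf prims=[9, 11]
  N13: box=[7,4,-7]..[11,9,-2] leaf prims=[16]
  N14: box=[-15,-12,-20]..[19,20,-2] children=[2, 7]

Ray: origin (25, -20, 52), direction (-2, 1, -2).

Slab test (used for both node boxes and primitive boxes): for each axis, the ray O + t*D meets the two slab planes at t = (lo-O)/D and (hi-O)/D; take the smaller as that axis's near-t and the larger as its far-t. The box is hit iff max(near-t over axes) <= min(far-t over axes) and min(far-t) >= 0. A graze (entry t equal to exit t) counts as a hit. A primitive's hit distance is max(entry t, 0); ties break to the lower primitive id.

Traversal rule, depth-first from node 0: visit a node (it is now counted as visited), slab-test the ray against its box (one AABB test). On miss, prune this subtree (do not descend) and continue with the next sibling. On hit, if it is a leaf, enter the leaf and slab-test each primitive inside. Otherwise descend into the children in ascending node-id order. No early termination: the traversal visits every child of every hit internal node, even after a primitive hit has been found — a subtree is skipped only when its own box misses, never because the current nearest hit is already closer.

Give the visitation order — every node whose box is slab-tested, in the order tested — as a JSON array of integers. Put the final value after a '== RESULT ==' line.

Trace the traversal:
N0 x:[3,43/2] y:[2,40] z:[18,36] -> hit [18,43/2], descend [5, 14]
  N5 x:[12,43/2] y:[2,35] z:[18,28] -> hit [18,43/2], descend [3, 11]
    N3 x:[12,43/2] y:[18,35] z:[18,27] -> hit [18,43/2] leaf, test {P2(miss), P5(miss), P15@t=37/2}
    N11 x:[27/2,35/2] y:[2,16] z:[39/2,28] -> miss, prune
  N14 x:[3,20] y:[8,40] z:[27,36] -> miss, prune

order=[0, 5, 3, 11, 14]  |boxes|=5  |leaves|=1  hit=P15

== RESULT ==
[0, 5, 3, 11, 14]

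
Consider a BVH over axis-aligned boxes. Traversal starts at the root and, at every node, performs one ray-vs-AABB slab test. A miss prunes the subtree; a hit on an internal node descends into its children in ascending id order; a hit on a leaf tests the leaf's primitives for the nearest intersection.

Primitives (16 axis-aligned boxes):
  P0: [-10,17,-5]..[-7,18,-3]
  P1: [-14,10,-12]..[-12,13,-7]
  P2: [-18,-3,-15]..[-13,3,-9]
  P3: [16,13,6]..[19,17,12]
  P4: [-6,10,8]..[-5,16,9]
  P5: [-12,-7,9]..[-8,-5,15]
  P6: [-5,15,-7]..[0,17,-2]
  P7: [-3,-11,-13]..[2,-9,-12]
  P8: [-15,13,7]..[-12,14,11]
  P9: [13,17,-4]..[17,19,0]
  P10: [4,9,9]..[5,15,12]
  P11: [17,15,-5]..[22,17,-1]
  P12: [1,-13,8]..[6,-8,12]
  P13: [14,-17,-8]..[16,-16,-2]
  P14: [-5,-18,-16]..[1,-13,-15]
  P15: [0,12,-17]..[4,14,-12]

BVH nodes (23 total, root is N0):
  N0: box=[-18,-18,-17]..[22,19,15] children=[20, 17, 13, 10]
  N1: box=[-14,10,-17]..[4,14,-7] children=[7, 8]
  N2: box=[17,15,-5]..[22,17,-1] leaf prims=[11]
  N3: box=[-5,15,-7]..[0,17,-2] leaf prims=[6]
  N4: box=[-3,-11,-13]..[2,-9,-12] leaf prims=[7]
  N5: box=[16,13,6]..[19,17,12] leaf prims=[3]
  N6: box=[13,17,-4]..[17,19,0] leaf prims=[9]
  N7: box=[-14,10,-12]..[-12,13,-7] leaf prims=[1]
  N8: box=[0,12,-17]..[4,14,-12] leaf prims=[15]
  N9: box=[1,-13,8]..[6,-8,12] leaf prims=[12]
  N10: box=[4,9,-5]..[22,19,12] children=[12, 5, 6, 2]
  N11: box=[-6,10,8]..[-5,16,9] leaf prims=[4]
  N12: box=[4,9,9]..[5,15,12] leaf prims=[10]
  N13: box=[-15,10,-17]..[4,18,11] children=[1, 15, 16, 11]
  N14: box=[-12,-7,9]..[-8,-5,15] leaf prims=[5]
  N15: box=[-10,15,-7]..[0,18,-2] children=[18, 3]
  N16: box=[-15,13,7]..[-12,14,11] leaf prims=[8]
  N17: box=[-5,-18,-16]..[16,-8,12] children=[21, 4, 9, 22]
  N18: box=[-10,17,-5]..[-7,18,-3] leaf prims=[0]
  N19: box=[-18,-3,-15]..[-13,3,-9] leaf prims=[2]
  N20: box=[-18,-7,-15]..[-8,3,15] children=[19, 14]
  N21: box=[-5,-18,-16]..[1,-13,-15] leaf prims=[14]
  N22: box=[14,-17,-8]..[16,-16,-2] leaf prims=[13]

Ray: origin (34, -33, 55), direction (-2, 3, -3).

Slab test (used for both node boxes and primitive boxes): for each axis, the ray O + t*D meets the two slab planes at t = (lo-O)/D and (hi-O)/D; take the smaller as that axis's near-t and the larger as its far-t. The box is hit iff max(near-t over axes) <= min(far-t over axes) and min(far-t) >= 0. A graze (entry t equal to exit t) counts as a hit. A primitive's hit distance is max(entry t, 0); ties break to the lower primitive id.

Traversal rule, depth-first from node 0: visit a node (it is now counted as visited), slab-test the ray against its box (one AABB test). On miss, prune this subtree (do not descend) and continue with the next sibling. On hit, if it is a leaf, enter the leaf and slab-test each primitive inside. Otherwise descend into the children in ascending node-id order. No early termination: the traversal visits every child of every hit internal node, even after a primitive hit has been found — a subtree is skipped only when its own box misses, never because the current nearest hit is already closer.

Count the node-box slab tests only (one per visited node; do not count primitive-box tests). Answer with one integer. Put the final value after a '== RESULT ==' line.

Traverse from the root:
N0 x:[6,26] y:[5,52/3] z:[40/3,24] -> hit [40/3,52/3], descend [10, 13, 17, 20]
  N10 x:[6,15] y:[14,52/3] z:[43/3,20] -> hit [43/3,15], descend [2, 5, 6, 12]
    N2 x:[6,17/2] y:[16,50/3] z:[56/3,20] -> miss, prune
    N5 x:[15/2,9] y:[46/3,50/3] z:[43/3,49/3] -> miss, prune
    N6 x:[17/2,21/2] y:[50/3,52/3] z:[55/3,59/3] -> miss, prune
    N12 x:[29/2,15] y:[14,16] z:[43/3,46/3] -> hit [29/2,15] leaf, test {P10@t=29/2}
  N13 x:[15,49/2] y:[43/3,17] z:[44/3,24] -> hit [15,17], descend [1, 11, 15, 16]
    N1 x:[15,24] y:[43/3,47/3] z:[62/3,24] -> miss, prune
    N11 x:[39/2,20] y:[43/3,49/3] z:[46/3,47/3] -> miss, prune
    N15 x:[17,22] y:[16,17] z:[19,62/3] -> miss, prune
    N16 x:[23,49/2] y:[46/3,47/3] z:[44/3,16] -> miss, prune
  N17 x:[9,39/2] y:[5,25/3] z:[43/3,71/3] -> miss, prune
  N20 x:[21,26] y:[26/3,12] z:[40/3,70/3] -> miss, prune

Visited [0, 10, 2, 5, 6, 12, 13, 1, 11, 15, 16, 17, 20]. Tests: 13 box, 1 leaf. Nearest: P10.

== RESULT ==
13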